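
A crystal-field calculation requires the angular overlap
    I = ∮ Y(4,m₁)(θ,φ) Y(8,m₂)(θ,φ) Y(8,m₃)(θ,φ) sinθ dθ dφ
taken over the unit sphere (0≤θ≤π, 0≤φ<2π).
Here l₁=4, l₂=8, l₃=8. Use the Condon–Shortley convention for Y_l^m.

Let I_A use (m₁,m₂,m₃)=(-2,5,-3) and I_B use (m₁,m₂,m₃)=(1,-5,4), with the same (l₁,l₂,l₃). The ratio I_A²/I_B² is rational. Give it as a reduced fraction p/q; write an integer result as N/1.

Shared (l₁,l₂,l₃)=(4,8,8): N and (l;000)² cancel in I_A²/I_B².
A: Δ = 4!·4!·12!/21! = 1/185175900; Racah Σ t=2..4: t=2:+1/3832012800 t=3:−1/261273600 t=4:+1/209018880 = 1/821145600; ⇒ 3j(4 8 8; -2 5 -3)² = 2/969, sgn -1
B: Δ = 4!·4!·12!/21! = 1/185175900; Racah Σ t=0..3: t=0:+1/313528320 t=1:−1/174182400 t=2:+1/958003200 t=3:−1/68976230400 = -1/656916480; ⇒ 3j(4 8 8; 1 -5 4)² = 5/1292, sgn -1
I_A²/I_B² = (2/969)/(5/1292) = 8/15

8/15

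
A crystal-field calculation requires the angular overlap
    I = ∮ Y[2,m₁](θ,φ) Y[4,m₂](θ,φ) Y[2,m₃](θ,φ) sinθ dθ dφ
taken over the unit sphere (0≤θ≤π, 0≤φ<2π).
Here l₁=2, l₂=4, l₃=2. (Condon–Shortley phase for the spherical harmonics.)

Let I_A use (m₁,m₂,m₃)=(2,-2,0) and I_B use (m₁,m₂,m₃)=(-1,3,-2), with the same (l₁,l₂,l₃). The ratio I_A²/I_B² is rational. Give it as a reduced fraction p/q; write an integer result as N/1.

3/7

Same 2,4,2: normalisation and zero-m 3j drop out of the ratio.
A: Δ: 4! 0! 4! / 9! → 1/630; sum: t=0:+1/96 = 1/96; 3j²(2 4 2; 2 -2 0) = Δ·Π!·Σ² = 1/42  (sign +1)
B: Δ: 4! 0! 4! / 9! → 1/630; sum: t=3:−1/144 = -1/144; 3j²(2 4 2; -1 3 -2) = Δ·Π!·Σ² = 1/18  (sign -1)
I_A²/I_B² = (1/42)/(1/18) = 3/7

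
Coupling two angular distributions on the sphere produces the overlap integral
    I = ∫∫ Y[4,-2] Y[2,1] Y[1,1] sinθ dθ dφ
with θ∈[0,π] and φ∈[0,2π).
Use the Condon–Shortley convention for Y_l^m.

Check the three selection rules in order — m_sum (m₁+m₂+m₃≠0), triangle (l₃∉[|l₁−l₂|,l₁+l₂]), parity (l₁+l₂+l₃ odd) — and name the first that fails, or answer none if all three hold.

triangle

m₁+m₂+m₃ = -2 + 1 + 1 = 0  ✓
triangle: |4−2|=2 ≤ l₃=1 ≤ 4+2=6  ✗
parity: l₁+l₂+l₃ = 7 is odd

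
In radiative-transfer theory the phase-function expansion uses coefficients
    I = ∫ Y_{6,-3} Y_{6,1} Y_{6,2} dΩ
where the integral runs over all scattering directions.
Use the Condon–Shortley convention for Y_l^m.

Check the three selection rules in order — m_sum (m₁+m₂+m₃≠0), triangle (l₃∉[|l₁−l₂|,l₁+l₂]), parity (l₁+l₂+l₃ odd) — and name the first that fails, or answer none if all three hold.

azimuthal sum: -3 + 1 + 2 = 0  ✓
0 ≤ 6 ≤ 12 (triangle on l)  ✓
L = 6 + 6 + 6 = 18 (even)  ✓

none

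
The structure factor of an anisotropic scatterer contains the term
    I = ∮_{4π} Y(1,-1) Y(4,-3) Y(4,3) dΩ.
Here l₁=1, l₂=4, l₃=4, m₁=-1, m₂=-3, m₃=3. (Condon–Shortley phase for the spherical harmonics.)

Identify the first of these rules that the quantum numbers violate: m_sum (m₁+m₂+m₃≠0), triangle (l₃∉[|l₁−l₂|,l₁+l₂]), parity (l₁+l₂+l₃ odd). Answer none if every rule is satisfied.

m_sum

Σmᵢ = -1  ✗
l₃∈[|l₁−l₂|,l₁+l₂]=[3,5], have l₃=4
Σlᵢ = 9 ⇒ odd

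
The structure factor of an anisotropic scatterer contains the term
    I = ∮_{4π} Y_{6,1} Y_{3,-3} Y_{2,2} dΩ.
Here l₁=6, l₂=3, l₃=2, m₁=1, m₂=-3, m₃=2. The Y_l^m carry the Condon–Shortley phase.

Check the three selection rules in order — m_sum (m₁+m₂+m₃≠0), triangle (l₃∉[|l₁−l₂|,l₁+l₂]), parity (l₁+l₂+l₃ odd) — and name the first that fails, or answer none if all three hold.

triangle

azimuthal sum: 1 − 3 + 2 = 0  ✓
3 ≤ 2 ≤ 9 (triangle on l)  ✗
L = 6 + 3 + 2 = 11 (odd)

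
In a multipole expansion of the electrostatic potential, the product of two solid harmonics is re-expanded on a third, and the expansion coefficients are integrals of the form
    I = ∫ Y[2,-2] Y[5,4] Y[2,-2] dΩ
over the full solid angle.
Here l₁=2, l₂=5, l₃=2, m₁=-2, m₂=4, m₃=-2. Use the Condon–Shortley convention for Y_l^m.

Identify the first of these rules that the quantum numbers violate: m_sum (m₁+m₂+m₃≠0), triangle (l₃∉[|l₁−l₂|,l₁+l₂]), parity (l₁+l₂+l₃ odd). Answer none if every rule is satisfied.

triangle

azimuthal sum: -2 + 4 − 2 = 0  ✓
3 ≤ 2 ≤ 7 (triangle on l)  ✗
L = 2 + 5 + 2 = 9 (odd)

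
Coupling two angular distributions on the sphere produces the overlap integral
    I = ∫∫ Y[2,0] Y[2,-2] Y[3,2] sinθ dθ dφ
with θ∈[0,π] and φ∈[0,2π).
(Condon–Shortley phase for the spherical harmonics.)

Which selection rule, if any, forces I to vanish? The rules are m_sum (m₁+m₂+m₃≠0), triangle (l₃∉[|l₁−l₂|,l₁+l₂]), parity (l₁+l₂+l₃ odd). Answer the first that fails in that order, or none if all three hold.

parity

Σmᵢ = 0  ✓
l₃∈[|l₁−l₂|,l₁+l₂]=[0,4], have l₃=3  ✓
Σlᵢ = 7 ⇒ odd  ✗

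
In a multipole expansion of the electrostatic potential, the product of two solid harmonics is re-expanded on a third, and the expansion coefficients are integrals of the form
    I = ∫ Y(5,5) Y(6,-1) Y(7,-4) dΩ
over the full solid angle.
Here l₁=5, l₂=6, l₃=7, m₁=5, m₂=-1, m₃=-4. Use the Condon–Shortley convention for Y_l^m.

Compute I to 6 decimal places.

m-sum 0 ✓  L=18 even ✓  1≤7≤11 ✓
Π(2lᵢ+1) = 11×13×15 = 2145
triangle coeff Δ(5,6,7) = 1/174594420
Σ_t [0,4]: t=0:+1/4147200 t=1:−1/207360 t=2:+1/82944 t=3:−1/207360 t=4:+1/4147200 = 1/345600
(3j)²=420/46189 [(5 6 7; 0 0 0)], sign=-1
Σ_t [0,0]: t=0:+1/12441600 = 1/12441600
(3j)²=245/12597 [(5 6 7; 5 -1 -4)], sign=-1
⇒ 4πI² = 514500/1356277
I = (+1)√(514500/1356277/(4π)) = 0.17374550

0.173745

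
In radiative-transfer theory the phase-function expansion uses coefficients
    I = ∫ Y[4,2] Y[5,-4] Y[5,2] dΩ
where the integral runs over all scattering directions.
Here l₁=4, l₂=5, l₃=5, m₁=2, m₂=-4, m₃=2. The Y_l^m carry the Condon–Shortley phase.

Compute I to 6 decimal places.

Checks pass: Σm=0; 14 even; l₃=5∈[1,9].
(2·4+1)(2·5+1)(2·5+1) = 1089
Δ: 4! 4! 6! / 15! → 1/3153150
sum: t=0:+1/69120 t=1:−1/1728 t=2:+1/576 t=3:−1/1728 t=4:+1/69120 = 7/11520
3j²(4 5 5; 0 0 0) = Δ·Π!·Σ² = 2/143  (sign -1)
sum: t=0:+1/11520 t=1:−1/25920 = 1/20736
3j²(4 5 5; 2 -4 2) = Δ·Π!·Σ² = 5/429  (sign -1)
combine: 4πI² = 1089·2/143·5/429 = 30/169
take √, sign +1: I = 0.11885360

0.118854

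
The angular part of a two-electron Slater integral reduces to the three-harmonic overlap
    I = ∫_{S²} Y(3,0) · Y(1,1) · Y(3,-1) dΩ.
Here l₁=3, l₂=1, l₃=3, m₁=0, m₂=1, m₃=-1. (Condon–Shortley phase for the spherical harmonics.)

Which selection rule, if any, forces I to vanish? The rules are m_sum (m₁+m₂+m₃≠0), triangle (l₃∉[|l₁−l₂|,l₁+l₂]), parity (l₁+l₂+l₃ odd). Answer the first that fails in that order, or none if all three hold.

parity

m₁+m₂+m₃ = 0 + 1 − 1 = 0  ✓
triangle: |3−1|=2 ≤ l₃=3 ≤ 3+1=4  ✓
parity: l₁+l₂+l₃ = 7 is odd  ✗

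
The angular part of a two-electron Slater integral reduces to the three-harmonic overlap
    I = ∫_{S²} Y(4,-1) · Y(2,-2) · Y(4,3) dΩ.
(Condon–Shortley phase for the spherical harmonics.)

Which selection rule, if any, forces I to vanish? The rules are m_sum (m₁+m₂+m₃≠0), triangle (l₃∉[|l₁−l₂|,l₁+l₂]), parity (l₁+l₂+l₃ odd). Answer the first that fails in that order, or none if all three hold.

Σmᵢ = 0  ✓
l₃∈[|l₁−l₂|,l₁+l₂]=[2,6], have l₃=4  ✓
Σlᵢ = 10 ⇒ even  ✓

none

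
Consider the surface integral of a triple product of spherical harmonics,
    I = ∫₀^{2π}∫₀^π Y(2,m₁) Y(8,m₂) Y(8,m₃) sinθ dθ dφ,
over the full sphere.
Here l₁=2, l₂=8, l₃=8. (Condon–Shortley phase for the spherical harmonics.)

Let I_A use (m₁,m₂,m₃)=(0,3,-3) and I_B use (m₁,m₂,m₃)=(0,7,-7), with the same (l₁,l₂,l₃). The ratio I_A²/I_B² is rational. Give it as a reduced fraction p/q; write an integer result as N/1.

Shared (l₁,l₂,l₃)=(2,8,8): N and (l;000)² cancel in I_A²/I_B².
A: Δ = 2!·2!·14!/19! = 1/348840; Racah Σ t=0..2: t=0:+1/958003200 t=1:−1/87091200 t=2:+1/174182400 = -1/212889600; ⇒ 3j(2 8 8; 0 3 -3)² = 15/2584, sgn +1
B: Δ = 2!·2!·14!/19! = 1/348840; Racah Σ t=1..2: t=1:−1/87178291200 t=2:+1/24908083200 = 1/34871316480; ⇒ 3j(2 8 8; 0 7 -7)² = 125/7752, sgn -1
I_A²/I_B² = (15/2584)/(125/7752) = 9/25

9/25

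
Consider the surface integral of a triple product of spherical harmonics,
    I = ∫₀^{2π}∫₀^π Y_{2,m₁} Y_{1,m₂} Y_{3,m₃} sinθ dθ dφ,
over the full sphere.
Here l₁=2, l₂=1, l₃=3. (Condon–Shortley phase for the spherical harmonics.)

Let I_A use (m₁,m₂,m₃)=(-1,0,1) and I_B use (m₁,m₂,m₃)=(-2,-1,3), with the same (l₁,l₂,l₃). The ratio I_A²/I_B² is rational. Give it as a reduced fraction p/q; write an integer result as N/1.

8/15

Shared (l₁,l₂,l₃)=(2,1,3): N and (l;000)² cancel in I_A²/I_B².
A: Δ = 0!·4!·2!/7! = 1/105; Racah Σ t=0..0: t=0:+1/6 = 1/6; ⇒ 3j(2 1 3; -1 0 1)² = 8/105, sgn +1
B: Δ = 0!·4!·2!/7! = 1/105; Racah Σ t=0..0: t=0:+1/48 = 1/48; ⇒ 3j(2 1 3; -2 -1 3)² = 1/7, sgn +1
I_A²/I_B² = (8/105)/(1/7) = 8/15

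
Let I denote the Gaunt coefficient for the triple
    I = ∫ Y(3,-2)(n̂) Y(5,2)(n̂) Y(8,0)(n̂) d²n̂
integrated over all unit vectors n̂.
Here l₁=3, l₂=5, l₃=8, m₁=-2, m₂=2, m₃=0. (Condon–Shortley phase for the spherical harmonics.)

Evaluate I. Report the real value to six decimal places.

Checks pass: Σm=0; 16 even; l₃=8∈[2,8].
(2·3+1)(2·5+1)(2·8+1) = 1309
Δ: 0! 6! 10! / 17! → 1/136136
sum: t=0:+1/518400 = 1/518400
3j²(3 5 8; 0 0 0) = Δ·Π!·Σ² = 56/2431  (sign +1)
sum: t=0:+1/3628800 = 1/3628800
3j²(3 5 8; -2 2 0) = Δ·Π!·Σ² = 8/2431  (sign +1)
combine: 4πI² = 1309·56/2431·8/2431 = 3136/31603
take √, sign +1: I = 0.08886258

0.088863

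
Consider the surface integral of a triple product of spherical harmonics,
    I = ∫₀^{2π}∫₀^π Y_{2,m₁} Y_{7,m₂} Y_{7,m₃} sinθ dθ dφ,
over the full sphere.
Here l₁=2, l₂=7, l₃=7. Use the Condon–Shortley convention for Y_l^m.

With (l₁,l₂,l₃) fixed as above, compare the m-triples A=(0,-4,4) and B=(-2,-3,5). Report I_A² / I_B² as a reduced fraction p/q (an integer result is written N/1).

8/297

Shared (l₁,l₂,l₃)=(2,7,7): N and (l;000)² cancel in I_A²/I_B².
A: Δ = 2!·2!·12!/17! = 1/185640; Racah Σ t=0..2: t=0:+1/8709120 t=1:−1/7257600 t=2:+1/159667200 = -1/59875200; ⇒ 3j(2 7 7; 0 -4 4)² = 8/23205, sgn +1
B: Δ = 2!·2!·12!/17! = 1/185640; Racah Σ t=2..2: t=2:+1/29030400 = 1/29030400; ⇒ 3j(2 7 7; -2 -3 5)² = 99/7735, sgn +1
I_A²/I_B² = (8/23205)/(99/7735) = 8/297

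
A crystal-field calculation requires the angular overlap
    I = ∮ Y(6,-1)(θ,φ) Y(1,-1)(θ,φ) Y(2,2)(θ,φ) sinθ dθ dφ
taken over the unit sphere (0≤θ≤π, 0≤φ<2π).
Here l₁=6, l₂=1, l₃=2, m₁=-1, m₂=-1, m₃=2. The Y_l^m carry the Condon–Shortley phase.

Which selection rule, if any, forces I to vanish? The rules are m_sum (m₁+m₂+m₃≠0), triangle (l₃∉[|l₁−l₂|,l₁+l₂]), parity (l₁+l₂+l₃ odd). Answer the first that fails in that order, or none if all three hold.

triangle

m₁+m₂+m₃ = -1 − 1 + 2 = 0  ✓
triangle: |6−1|=5 ≤ l₃=2 ≤ 6+1=7  ✗
parity: l₁+l₂+l₃ = 9 is odd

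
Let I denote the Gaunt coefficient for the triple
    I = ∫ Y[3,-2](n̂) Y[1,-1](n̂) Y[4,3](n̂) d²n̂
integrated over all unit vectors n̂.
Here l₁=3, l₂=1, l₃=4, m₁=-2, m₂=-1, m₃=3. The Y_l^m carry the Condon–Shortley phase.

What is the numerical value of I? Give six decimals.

Rules hold: Σm=0, L=8 even, 2≤4≤4.
N = 7·3·9 = 189
Δ = 0!·6!·2!/9! = 1/252
Racah Σ t=0..0: t=0:+1/36 = 1/36
⇒ 3j(3 1 4; 0 0 0)² = 4/63, sgn +1
Racah Σ t=0..0: t=0:+1/240 = 1/240
⇒ 3j(3 1 4; -2 -1 3)² = 1/12, sgn -1
4πI² = N·(3j₀)²·(3jₘ)² = 1/1
I = -1·√(1/4π) = -0.28209479

-0.282095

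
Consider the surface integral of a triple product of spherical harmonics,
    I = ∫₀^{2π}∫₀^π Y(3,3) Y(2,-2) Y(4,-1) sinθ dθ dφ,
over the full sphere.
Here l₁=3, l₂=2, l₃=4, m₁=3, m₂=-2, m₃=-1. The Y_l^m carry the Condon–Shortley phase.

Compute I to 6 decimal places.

Σlᵢ=9 odd — θ-integrand is odd under cosθ→−cosθ; I=0

0.000000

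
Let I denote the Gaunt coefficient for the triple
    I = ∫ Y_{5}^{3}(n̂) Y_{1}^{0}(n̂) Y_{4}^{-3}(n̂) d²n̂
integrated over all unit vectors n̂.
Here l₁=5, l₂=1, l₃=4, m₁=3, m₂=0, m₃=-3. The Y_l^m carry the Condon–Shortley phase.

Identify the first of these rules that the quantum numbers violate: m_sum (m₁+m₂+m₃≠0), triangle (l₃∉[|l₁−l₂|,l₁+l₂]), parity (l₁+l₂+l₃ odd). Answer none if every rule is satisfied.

none

azimuthal sum: 3 + 0 − 3 = 0  ✓
4 ≤ 4 ≤ 6 (triangle on l)  ✓
L = 5 + 1 + 4 = 10 (even)  ✓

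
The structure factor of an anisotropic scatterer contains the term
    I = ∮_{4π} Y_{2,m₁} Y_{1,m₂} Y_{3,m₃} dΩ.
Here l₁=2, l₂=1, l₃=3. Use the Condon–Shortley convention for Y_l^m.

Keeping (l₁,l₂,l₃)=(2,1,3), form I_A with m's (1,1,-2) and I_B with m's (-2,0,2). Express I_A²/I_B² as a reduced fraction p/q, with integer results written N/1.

2/1

Shared (l₁,l₂,l₃)=(2,1,3): N and (l;000)² cancel in I_A²/I_B².
A: Δ = 0!·4!·2!/7! = 1/105; Racah Σ t=0..0: t=0:+1/12 = 1/12; ⇒ 3j(2 1 3; 1 1 -2)² = 2/21, sgn -1
B: Δ = 0!·4!·2!/7! = 1/105; Racah Σ t=0..0: t=0:+1/24 = 1/24; ⇒ 3j(2 1 3; -2 0 2)² = 1/21, sgn -1
I_A²/I_B² = (2/21)/(1/21) = 2/1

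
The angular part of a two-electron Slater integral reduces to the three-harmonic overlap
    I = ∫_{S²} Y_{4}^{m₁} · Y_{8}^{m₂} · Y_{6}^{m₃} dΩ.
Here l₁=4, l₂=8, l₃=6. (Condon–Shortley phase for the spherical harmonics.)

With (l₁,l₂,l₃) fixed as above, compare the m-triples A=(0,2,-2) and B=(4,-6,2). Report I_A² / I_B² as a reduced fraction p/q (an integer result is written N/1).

325/3234

Same 4,8,6: normalisation and zero-m 3j drop out of the ratio.
A: Δ: 6! 2! 10! / 19! → 1/23279256; sum: t=2:+1/7741440 t=3:−1/1088640 t=4:+1/1658880 = -13/69672960; 3j²(4 8 6; 0 2 -2) = Δ·Π!·Σ² = 325/149226  (sign -1)
B: Δ: 6! 2! 10! / 19! → 1/23279256; sum: t=0:+1/116121600 = 1/116121600; 3j²(4 8 6; 4 -6 2) = Δ·Π!·Σ² = 7/323  (sign +1)
I_A²/I_B² = (325/149226)/(7/323) = 325/3234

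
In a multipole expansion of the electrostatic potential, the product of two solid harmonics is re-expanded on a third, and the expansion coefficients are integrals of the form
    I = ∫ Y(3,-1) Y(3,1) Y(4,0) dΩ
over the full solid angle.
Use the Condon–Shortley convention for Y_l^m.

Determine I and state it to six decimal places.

Checks pass: Σm=0; 10 even; l₃=4∈[0,6].
(2·3+1)(2·3+1)(2·4+1) = 441
Δ: 2! 4! 4! / 11! → 1/34650
sum: t=0:+1/72 t=1:−1/16 t=2:+1/72 = -5/144
3j²(3 3 4; 0 0 0) = Δ·Π!·Σ² = 2/77  (sign -1)
sum: t=0:+1/1152 t=1:−1/36 t=2:+1/32 = 5/1152
3j²(3 3 4; -1 1 0) = Δ·Π!·Σ² = 1/1386  (sign +1)
combine: 4πI² = 441·2/77·1/1386 = 1/121
take √, sign -1: I = -0.02564498

-0.025645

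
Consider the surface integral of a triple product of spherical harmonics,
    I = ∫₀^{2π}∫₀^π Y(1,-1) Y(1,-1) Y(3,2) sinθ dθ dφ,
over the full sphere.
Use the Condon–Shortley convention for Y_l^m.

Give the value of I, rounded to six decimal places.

0.000000

triangle: need 0≤l₃≤2, have 3; I=0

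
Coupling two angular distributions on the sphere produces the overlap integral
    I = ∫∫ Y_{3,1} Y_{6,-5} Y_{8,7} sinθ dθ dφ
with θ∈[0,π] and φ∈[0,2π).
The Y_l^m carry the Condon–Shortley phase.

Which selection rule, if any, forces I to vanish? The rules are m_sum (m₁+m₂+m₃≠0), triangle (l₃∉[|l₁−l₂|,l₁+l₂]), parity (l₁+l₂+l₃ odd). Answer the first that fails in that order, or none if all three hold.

m_sum

m₁+m₂+m₃ = 1 − 5 + 7 = 3  ✗
triangle: |3−6|=3 ≤ l₃=8 ≤ 3+6=9
parity: l₁+l₂+l₃ = 17 is odd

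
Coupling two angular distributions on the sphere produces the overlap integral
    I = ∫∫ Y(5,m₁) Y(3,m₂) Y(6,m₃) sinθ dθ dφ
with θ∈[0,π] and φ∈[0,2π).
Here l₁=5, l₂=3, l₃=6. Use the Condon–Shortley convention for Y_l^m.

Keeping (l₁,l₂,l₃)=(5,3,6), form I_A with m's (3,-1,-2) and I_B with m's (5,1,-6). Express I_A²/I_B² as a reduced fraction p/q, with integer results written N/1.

Shared (l₁,l₂,l₃)=(5,3,6): N and (l;000)² cancel in I_A²/I_B².
A: Δ = 2!·8!·4!/15! = 1/675675; Racah Σ t=0..2: t=0:+1/11520 t=1:−1/30240 t=2:+1/1935360 = 1/18432; ⇒ 3j(5 3 6; 3 -1 -2)² = 7/429, sgn +1
B: Δ = 2!·8!·4!/15! = 1/675675; Racah Σ t=0..0: t=0:+1/1935360 = 1/1935360; ⇒ 3j(5 3 6; 5 1 -6)² = 3/91, sgn +1
I_A²/I_B² = (7/429)/(3/91) = 49/99

49/99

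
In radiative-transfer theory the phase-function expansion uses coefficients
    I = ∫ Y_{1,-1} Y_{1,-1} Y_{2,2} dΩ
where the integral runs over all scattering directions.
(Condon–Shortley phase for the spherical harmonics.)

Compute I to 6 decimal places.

Checks pass: Σm=0; 4 even; l₃=2∈[0,2].
(2·1+1)(2·1+1)(2·2+1) = 45
Δ: 0! 2! 2! / 5! → 1/30
sum: t=0:+1/1 = 1/1
3j²(1 1 2; 0 0 0) = Δ·Π!·Σ² = 2/15  (sign +1)
sum: t=0:+1/4 = 1/4
3j²(1 1 2; -1 -1 2) = Δ·Π!·Σ² = 1/5  (sign +1)
combine: 4πI² = 45·2/15·1/5 = 6/5
take √, sign +1: I = 0.30901936

0.309019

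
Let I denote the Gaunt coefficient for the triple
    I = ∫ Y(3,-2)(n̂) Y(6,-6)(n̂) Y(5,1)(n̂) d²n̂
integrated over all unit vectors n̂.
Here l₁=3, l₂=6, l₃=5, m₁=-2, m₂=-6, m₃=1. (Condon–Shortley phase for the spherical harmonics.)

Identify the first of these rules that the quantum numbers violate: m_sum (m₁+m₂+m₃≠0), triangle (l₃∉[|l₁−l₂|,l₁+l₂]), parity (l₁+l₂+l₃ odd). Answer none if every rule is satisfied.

Σmᵢ = -7  ✗
l₃∈[|l₁−l₂|,l₁+l₂]=[3,9], have l₃=5
Σlᵢ = 14 ⇒ even

m_sum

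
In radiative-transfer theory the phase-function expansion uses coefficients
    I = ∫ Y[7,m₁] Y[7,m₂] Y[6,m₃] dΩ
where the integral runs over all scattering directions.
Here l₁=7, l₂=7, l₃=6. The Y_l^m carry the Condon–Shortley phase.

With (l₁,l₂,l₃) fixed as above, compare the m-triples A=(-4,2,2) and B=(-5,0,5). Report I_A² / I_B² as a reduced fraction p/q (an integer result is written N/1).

l's match ⇒ only the (l;m) 3-j factors differ between A and B.
A: triangle coeff Δ(7,7,6) = 1/2444321880; Σ_t [5,8]: t=5:−1/24883200 t=6:+1/6220800 t=7:−1/11612160 t=8:+1/174182400 = 1/24883200; (3j)²=28/4199 [(7 7 6; -4 2 2)], sign=+1
B: triangle coeff Δ(7,7,6) = 1/2444321880; Σ_t [6,7]: t=6:+1/124416000 t=7:−1/435456000 = 1/174182400; (3j)²=55/4199 [(7 7 6; -5 0 5)], sign=-1
I_A²/I_B² = (28/4199)/(55/4199) = 28/55

28/55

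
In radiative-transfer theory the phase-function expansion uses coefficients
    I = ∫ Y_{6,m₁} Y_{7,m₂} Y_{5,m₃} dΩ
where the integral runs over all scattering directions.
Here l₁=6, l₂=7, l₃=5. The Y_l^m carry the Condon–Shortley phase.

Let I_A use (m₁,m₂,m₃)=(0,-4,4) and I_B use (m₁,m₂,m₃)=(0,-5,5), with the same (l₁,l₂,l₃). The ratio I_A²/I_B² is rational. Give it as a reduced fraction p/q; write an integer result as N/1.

Shared (l₁,l₂,l₃)=(6,7,5): N and (l;000)² cancel in I_A²/I_B².
A: Δ = 8!·4!·6!/19! = 1/174594420; Racah Σ t=2..3: t=2:+1/4147200 t=3:−1/3110400 = -1/12441600; ⇒ 3j(6 7 5; 0 -4 4)² = 7/4199, sgn +1
B: Δ = 8!·4!·6!/19! = 1/174594420; Racah Σ t=2..2: t=2:+1/24883200 = 1/24883200; ⇒ 3j(6 7 5; 0 -5 5)² = 70/4199, sgn +1
I_A²/I_B² = (7/4199)/(70/4199) = 1/10

1/10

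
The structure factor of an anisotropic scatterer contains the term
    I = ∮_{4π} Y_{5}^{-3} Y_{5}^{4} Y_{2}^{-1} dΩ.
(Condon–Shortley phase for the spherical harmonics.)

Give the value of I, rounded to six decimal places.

Rules hold: Σm=0, L=12 even, 0≤2≤10.
N = 11·11·5 = 605
Δ = 8!·2!·2!/13! = 1/38610
Racah Σ t=3..5: t=3:−1/2880 t=4:+1/576 t=5:−1/2880 = 1/960
⇒ 3j(5 5 2; 0 0 0)² = 10/429, sgn +1
Racah Σ t=7..8: t=7:−1/10080 t=8:+1/80640 = -1/11520
⇒ 3j(5 5 2; -3 4 -1)² = 49/1430, sgn +1
4πI² = N·(3j₀)²·(3jₘ)² = 245/507
I = +1·√(0.483235/4π) = 0.19609844

0.196098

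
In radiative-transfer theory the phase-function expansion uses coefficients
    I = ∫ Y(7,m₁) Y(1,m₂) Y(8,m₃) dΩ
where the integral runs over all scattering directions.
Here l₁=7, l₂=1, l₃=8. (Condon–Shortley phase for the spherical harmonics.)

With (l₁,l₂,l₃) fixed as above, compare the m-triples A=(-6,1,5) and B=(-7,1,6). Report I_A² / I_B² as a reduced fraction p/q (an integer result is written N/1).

Same 7,1,8: normalisation and zero-m 3j drop out of the ratio.
A: Δ: 0! 14! 2! / 17! → 1/2040; sum: t=0:+1/12454041600 = 1/12454041600; 3j²(7 1 8; -6 1 5) = Δ·Π!·Σ² = 1/680  (sign -1)
B: Δ: 0! 14! 2! / 17! → 1/2040; sum: t=0:+1/174356582400 = 1/174356582400; 3j²(7 1 8; -7 1 6) = Δ·Π!·Σ² = 1/2040  (sign +1)
I_A²/I_B² = (1/680)/(1/2040) = 3/1

3/1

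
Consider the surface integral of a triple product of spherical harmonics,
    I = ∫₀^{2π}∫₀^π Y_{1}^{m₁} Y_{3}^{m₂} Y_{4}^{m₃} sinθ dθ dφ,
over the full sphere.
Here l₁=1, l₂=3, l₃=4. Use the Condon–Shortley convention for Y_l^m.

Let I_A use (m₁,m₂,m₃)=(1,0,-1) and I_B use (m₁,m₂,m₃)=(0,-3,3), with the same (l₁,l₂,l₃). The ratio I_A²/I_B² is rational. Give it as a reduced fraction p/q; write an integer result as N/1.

10/7

Shared (l₁,l₂,l₃)=(1,3,4): N and (l;000)² cancel in I_A²/I_B².
A: Δ = 0!·2!·6!/9! = 1/252; Racah Σ t=0..0: t=0:+1/72 = 1/72; ⇒ 3j(1 3 4; 1 0 -1)² = 5/126, sgn -1
B: Δ = 0!·2!·6!/9! = 1/252; Racah Σ t=0..0: t=0:+1/720 = 1/720; ⇒ 3j(1 3 4; 0 -3 3)² = 1/36, sgn -1
I_A²/I_B² = (5/126)/(1/36) = 10/7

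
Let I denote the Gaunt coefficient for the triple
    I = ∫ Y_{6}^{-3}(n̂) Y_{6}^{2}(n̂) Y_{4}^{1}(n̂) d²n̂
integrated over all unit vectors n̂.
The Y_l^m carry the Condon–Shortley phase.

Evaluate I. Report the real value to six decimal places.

-0.131554

Checks pass: Σm=0; 16 even; l₃=4∈[0,12].
(2·6+1)(2·6+1)(2·4+1) = 1521
Δ: 8! 4! 4! / 17! → 1/15315300
sum: t=2:+1/829440 t=3:−1/25920 t=4:+1/9216 t=5:−1/25920 t=6:+1/829440 = 7/207360
3j²(6 6 4; 0 0 0) = Δ·Π!·Σ² = 28/2431  (sign +1)
sum: t=5:−1/103680 t=6:+1/34560 t=7:−1/120960 t=8:+1/5806080 = 13/1161216
3j²(6 6 4; -3 2 1) = Δ·Π!·Σ² = 65/5236  (sign -1)
combine: 4πI² = 1521·28/2431·65/5236 = 7605/34969
take √, sign -1: I = -0.13155370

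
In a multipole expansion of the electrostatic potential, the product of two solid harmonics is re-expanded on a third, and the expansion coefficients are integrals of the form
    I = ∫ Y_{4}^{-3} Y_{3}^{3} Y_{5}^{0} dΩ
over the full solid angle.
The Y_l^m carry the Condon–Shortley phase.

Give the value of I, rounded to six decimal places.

-0.098140

Checks pass: Σm=0; 12 even; l₃=5∈[1,7].
(2·4+1)(2·3+1)(2·5+1) = 693
Δ: 2! 6! 4! / 13! → 1/180180
sum: t=0:+1/576 t=1:−1/144 t=2:+1/576 = -1/288
3j²(4 3 5; 0 0 0) = Δ·Π!·Σ² = 20/1001  (sign +1)
sum: t=2:+1/5760 = 1/5760
3j²(4 3 5; -3 3 0) = Δ·Π!·Σ² = 5/572  (sign -1)
combine: 4πI² = 693·20/1001·5/572 = 225/1859
take √, sign -1: I = -0.09814013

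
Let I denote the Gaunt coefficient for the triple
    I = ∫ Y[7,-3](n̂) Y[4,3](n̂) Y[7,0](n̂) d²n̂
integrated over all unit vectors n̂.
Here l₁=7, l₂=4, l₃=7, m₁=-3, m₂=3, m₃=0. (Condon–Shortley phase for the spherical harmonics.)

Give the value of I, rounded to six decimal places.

m-sum 0 ✓  L=18 even ✓  3≤7≤11 ✓
Π(2lᵢ+1) = 15×9×15 = 2025
triangle coeff Δ(7,4,7) = 1/58198140
Σ_t [0,4]: t=0:+1/17418240 t=1:−1/622080 t=2:+1/230400 t=3:−1/622080 t=4:+1/17418240 = 1/806400
(3j)²=2268/230945 [(7 4 7; 0 0 0)], sign=-1
Σ_t [3,4]: t=3:−1/4354560 t=4:+1/2488320 = 1/5806080
(3j)²=525/92378 [(7 4 7; -3 3 0)], sign=-1
⇒ 4πI² = 241116750/2133423721
I = (+1)√(241116750/2133423721/(4π)) = 0.09483534

0.094835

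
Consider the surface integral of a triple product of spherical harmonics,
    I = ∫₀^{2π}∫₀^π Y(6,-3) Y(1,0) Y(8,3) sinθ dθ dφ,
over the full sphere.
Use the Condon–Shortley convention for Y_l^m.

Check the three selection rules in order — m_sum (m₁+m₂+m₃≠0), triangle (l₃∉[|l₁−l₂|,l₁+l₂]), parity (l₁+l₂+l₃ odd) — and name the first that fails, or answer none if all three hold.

azimuthal sum: -3 + 0 + 3 = 0  ✓
5 ≤ 8 ≤ 7 (triangle on l)  ✗
L = 6 + 1 + 8 = 15 (odd)

triangle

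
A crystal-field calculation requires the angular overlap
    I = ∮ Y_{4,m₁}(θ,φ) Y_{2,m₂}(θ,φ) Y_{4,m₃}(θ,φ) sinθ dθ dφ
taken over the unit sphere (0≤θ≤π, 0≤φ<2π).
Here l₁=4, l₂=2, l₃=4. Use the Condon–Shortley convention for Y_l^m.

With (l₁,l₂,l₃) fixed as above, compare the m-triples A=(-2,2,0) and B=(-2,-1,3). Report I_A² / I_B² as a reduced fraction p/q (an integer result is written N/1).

Shared (l₁,l₂,l₃)=(4,2,4): N and (l;000)² cancel in I_A²/I_B².
A: Δ = 2!·6!·2!/11! = 1/13860; Racah Σ t=2..2: t=2:+1/192 = 1/192; ⇒ 3j(4 2 4; -2 2 0)² = 3/77, sgn +1
B: Δ = 2!·6!·2!/11! = 1/13860; Racah Σ t=0..1: t=0:+1/1440 t=1:−1/240 = -1/288; ⇒ 3j(4 2 4; -2 -1 3)² = 5/132, sgn +1
I_A²/I_B² = (3/77)/(5/132) = 36/35

36/35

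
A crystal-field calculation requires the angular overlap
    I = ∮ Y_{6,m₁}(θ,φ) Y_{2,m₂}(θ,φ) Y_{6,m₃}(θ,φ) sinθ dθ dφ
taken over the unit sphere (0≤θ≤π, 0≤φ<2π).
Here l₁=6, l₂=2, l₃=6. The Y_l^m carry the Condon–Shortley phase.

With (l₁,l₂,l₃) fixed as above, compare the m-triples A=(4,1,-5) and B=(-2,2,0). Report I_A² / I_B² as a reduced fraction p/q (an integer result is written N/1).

l's match ⇒ only the (l;m) 3-j factors differ between A and B.
A: triangle coeff Δ(6,2,6) = 1/90090; Σ_t [1,2]: t=1:−1/725760 t=2:+1/7257600 = -1/806400; (3j)²=27/910 [(6 2 6; 4 1 -5)], sign=+1
B: triangle coeff Δ(6,2,6) = 1/90090; Σ_t [2,2]: t=2:+1/69120 = 1/69120; (3j)²=4/143 [(6 2 6; -2 2 0)], sign=+1
I_A²/I_B² = (27/910)/(4/143) = 297/280

297/280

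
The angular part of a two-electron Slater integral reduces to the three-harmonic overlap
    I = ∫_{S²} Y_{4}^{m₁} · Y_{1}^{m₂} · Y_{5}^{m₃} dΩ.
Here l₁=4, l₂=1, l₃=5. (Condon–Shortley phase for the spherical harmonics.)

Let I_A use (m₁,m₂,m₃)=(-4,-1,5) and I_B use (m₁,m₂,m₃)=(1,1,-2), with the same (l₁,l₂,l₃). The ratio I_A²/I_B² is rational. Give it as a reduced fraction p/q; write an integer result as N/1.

15/7

Same 4,1,5: normalisation and zero-m 3j drop out of the ratio.
A: Δ: 0! 8! 2! / 11! → 1/495; sum: t=0:+1/80640 = 1/80640; 3j²(4 1 5; -4 -1 5) = Δ·Π!·Σ² = 1/11  (sign +1)
B: Δ: 0! 8! 2! / 11! → 1/495; sum: t=0:+1/1440 = 1/1440; 3j²(4 1 5; 1 1 -2) = Δ·Π!·Σ² = 7/165  (sign -1)
I_A²/I_B² = (1/11)/(7/165) = 15/7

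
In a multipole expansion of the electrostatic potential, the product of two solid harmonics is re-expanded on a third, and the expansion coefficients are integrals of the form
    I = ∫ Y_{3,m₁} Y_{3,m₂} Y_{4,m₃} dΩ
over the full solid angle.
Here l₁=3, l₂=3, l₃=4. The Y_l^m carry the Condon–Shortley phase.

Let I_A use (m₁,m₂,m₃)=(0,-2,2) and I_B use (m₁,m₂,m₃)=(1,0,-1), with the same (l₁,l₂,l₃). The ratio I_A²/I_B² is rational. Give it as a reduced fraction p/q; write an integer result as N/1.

1/5

Shared (l₁,l₂,l₃)=(3,3,4): N and (l;000)² cancel in I_A²/I_B².
A: Δ = 2!·4!·4!/11! = 1/34650; Racah Σ t=0..1: t=0:+1/72 t=1:−1/96 = 1/288; ⇒ 3j(3 3 4; 0 -2 2)² = 1/462, sgn +1
B: Δ = 2!·4!·4!/11! = 1/34650; Racah Σ t=0..2: t=0:+1/48 t=1:−1/24 t=2:+1/288 = -5/288; ⇒ 3j(3 3 4; 1 0 -1)² = 5/462, sgn +1
I_A²/I_B² = (1/462)/(5/462) = 1/5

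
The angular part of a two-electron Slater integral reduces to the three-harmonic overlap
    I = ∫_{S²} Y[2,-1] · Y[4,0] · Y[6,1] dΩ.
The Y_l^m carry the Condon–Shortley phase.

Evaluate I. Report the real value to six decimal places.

-0.210395

m-sum 0 ✓  L=12 even ✓  2≤6≤6 ✓
Π(2lᵢ+1) = 5×9×13 = 585
triangle coeff Δ(2,4,6) = 1/6435
Σ_t [0,0]: t=0:+1/2304 = 1/2304
(3j)²=5/143 [(2 4 6; 0 0 0)], sign=+1
Σ_t [0,0]: t=0:+1/3456 = 1/3456
(3j)²=35/1287 [(2 4 6; -1 0 1)], sign=-1
⇒ 4πI² = 875/1573
I = (-1)√(875/1573/(4π)) = -0.21039467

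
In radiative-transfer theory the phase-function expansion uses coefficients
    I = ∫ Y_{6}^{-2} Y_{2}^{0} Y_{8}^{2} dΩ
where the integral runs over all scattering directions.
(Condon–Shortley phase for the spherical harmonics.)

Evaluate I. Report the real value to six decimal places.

0.220478

Checks pass: Σm=0; 16 even; l₃=8∈[4,8].
(2·6+1)(2·2+1)(2·8+1) = 1105
Δ: 0! 12! 4! / 17! → 1/30940
sum: t=0:+1/2073600 = 1/2073600
3j²(6 2 8; 0 0 0) = Δ·Π!·Σ² = 28/1105  (sign +1)
sum: t=0:+1/3870720 = 1/3870720
3j²(6 2 8; -2 0 2) = Δ·Π!·Σ² = 135/6188  (sign +1)
combine: 4πI² = 1105·28/1105·135/6188 = 135/221
take √, sign +1: I = 0.22047828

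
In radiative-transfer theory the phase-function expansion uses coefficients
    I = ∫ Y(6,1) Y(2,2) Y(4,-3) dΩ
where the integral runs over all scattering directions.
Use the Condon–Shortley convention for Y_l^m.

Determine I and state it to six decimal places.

Rules hold: Σm=0, L=12 even, 4≤4≤8.
N = 13·5·9 = 585
Δ = 4!·8!·0!/13! = 1/6435
Racah Σ t=2..2: t=2:+1/2304 = 1/2304
⇒ 3j(6 2 4; 0 0 0)² = 5/143, sgn +1
Racah Σ t=4..4: t=4:+1/120960 = 1/120960
⇒ 3j(6 2 4; 1 2 -3)² = 1/1287, sgn -1
4πI² = N·(3j₀)²·(3jₘ)² = 25/1573
I = -1·√(0.0158932/4π) = -0.03556319

-0.035563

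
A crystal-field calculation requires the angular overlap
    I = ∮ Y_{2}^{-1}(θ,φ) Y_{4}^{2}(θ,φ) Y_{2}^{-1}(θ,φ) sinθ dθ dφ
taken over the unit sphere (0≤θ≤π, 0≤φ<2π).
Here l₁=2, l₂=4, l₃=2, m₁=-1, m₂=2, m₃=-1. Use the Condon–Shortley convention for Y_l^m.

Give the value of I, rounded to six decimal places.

Checks pass: Σm=0; 8 even; l₃=2∈[2,6].
(2·2+1)(2·4+1)(2·2+1) = 225
Δ: 4! 0! 4! / 9! → 1/630
sum: t=2:+1/16 = 1/16
3j²(2 4 2; 0 0 0) = Δ·Π!·Σ² = 2/35  (sign +1)
sum: t=3:−1/36 = -1/36
3j²(2 4 2; -1 2 -1) = Δ·Π!·Σ² = 4/63  (sign +1)
combine: 4πI² = 225·2/35·4/63 = 40/49
take √, sign +1: I = 0.25487487

0.254875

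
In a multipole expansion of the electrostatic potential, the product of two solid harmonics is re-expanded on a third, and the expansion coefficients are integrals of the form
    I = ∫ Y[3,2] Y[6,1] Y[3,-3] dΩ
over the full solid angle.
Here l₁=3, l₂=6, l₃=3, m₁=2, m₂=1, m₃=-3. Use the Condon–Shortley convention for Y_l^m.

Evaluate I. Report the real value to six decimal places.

-0.031364

Checks pass: Σm=0; 12 even; l₃=3∈[3,9].
(2·3+1)(2·6+1)(2·3+1) = 637
Δ: 6! 0! 6! / 13! → 1/12012
sum: t=3:−1/1296 = -1/1296
3j²(3 6 3; 0 0 0) = Δ·Π!·Σ² = 100/3003  (sign +1)
sum: t=1:−1/86400 = -1/86400
3j²(3 6 3; 2 1 -3) = Δ·Π!·Σ² = 1/1716  (sign -1)
combine: 4πI² = 637·100/3003·1/1716 = 175/14157
take √, sign -1: I = -0.03136379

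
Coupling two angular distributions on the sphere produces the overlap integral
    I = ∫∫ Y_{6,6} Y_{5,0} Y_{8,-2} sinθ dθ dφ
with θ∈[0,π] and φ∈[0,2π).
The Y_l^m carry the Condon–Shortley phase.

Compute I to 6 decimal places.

m-sum = 6 + 0 − 2 = 4 ≠ 0 ⇒ I = 0

0.000000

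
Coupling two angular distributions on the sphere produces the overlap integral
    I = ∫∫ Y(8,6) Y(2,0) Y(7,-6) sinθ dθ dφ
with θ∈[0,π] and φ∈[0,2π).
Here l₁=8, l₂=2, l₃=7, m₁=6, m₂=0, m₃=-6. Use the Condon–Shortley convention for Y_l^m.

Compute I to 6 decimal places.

0.000000

Σlᵢ=17 odd — θ-integrand is odd under cosθ→−cosθ; I=0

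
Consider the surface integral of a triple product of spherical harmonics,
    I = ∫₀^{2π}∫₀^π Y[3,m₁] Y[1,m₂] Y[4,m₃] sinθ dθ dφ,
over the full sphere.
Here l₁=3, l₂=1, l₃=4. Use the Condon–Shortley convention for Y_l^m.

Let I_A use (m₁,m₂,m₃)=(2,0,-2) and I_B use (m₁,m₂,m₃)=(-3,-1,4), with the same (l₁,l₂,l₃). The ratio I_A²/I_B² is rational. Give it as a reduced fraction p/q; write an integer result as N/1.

Same 3,1,4: normalisation and zero-m 3j drop out of the ratio.
A: Δ: 0! 6! 2! / 9! → 1/252; sum: t=0:+1/120 = 1/120; 3j²(3 1 4; 2 0 -2) = Δ·Π!·Σ² = 1/21  (sign +1)
B: Δ: 0! 6! 2! / 9! → 1/252; sum: t=0:+1/1440 = 1/1440; 3j²(3 1 4; -3 -1 4) = Δ·Π!·Σ² = 1/9  (sign +1)
I_A²/I_B² = (1/21)/(1/9) = 3/7

3/7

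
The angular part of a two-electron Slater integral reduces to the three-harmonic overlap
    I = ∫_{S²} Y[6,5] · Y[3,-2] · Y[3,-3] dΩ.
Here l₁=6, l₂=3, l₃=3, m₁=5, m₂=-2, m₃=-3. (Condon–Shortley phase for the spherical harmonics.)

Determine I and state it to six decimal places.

-0.254801

m-sum 0 ✓  L=12 even ✓  3≤3≤9 ✓
Π(2lᵢ+1) = 13×7×7 = 637
triangle coeff Δ(6,3,3) = 1/12012
Σ_t [3,3]: t=3:−1/1296 = -1/1296
(3j)²=100/3003 [(6 3 3; 0 0 0)], sign=+1
Σ_t [1,1]: t=1:−1/86400 = -1/86400
(3j)²=1/26 [(6 3 3; 5 -2 -3)], sign=-1
⇒ 4πI² = 350/429
I = (-1)√(350/429/(4π)) = -0.25480060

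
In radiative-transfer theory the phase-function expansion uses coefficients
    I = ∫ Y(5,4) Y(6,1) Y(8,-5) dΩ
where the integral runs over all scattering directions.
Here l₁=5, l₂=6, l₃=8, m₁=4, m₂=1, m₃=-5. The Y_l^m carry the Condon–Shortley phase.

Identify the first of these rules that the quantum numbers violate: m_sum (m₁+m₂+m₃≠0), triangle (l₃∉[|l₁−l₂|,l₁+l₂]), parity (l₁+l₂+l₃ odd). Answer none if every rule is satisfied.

parity

m₁+m₂+m₃ = 4 + 1 − 5 = 0  ✓
triangle: |5−6|=1 ≤ l₃=8 ≤ 5+6=11  ✓
parity: l₁+l₂+l₃ = 19 is odd  ✗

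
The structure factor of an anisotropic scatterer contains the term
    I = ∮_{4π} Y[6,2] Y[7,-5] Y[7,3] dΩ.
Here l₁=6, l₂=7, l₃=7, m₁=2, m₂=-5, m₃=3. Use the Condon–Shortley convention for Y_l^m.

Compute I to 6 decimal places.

-0.112256

Rules hold: Σm=0, L=20 even, 1≤7≤13.
N = 13·15·15 = 2925
Δ = 6!·6!·8!/21! = 1/2444321880
Racah Σ t=0..6: t=0:+1/2612736000 t=1:−1/20736000 t=2:+1/1658880 t=3:−1/746496 t=4:+1/1658880 t=5:−1/20736000 t=6:+1/2612736000 = -1/4354560
⇒ 3j(6 7 7; 0 0 0)² = 1000/138567, sgn +1
Racah Σ t=0..2: t=0:+1/49766400 t=1:−1/21772800 t=2:+1/92897280 = -1/66355200
⇒ 3j(6 7 7; 2 -5 3)² = 63/8398, sgn -1
4πI² = N·(3j₀)²·(3jₘ)² = 2362500/14919047
I = -1·√(0.158355/4π) = -0.11225623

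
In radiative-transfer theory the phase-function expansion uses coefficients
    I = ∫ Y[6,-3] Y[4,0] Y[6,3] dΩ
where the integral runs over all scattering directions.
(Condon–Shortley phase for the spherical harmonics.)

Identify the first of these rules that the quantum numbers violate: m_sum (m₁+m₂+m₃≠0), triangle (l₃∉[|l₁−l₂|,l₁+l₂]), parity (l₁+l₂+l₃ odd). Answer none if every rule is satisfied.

Σmᵢ = 0  ✓
l₃∈[|l₁−l₂|,l₁+l₂]=[2,10], have l₃=6  ✓
Σlᵢ = 16 ⇒ even  ✓

none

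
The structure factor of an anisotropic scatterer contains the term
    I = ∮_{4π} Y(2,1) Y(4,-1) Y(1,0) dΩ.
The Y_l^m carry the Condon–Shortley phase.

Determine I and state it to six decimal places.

l₃=1 ∉ [2,6] — triangle fails ⇒ I = 0

0.000000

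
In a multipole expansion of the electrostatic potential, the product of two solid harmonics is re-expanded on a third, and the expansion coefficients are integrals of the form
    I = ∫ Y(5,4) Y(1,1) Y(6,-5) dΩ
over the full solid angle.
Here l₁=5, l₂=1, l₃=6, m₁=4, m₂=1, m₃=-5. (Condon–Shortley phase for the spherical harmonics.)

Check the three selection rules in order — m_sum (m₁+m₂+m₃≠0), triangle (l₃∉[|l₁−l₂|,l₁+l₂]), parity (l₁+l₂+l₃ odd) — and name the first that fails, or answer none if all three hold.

azimuthal sum: 4 + 1 − 5 = 0  ✓
4 ≤ 6 ≤ 6 (triangle on l)  ✓
L = 5 + 1 + 6 = 12 (even)  ✓

none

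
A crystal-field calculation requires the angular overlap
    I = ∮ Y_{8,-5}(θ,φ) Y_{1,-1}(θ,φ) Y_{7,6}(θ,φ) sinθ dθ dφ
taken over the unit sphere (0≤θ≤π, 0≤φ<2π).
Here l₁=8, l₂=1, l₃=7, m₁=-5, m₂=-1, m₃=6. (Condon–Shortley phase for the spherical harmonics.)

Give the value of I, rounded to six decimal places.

-0.052996

m-sum 0 ✓  L=16 even ✓  7≤7≤9 ✓
Π(2lᵢ+1) = 17×3×15 = 765
triangle coeff Δ(8,1,7) = 1/2040
Σ_t [1,1]: t=1:−1/25401600 = -1/25401600
(3j)²=8/255 [(8 1 7; 0 0 0)], sign=+1
Σ_t [0,0]: t=0:+1/12454041600 = 1/12454041600
(3j)²=1/680 [(8 1 7; -5 -1 6)], sign=-1
⇒ 4πI² = 3/85
I = (-1)√(3/85/(4π)) = -0.05299638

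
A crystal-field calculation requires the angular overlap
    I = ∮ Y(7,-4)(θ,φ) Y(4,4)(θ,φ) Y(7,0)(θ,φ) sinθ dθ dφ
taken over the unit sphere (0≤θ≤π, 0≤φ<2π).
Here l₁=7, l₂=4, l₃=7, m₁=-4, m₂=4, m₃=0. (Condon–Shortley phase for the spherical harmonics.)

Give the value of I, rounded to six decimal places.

m-sum 0 ✓  L=18 even ✓  3≤7≤11 ✓
Π(2lᵢ+1) = 15×9×15 = 2025
triangle coeff Δ(7,4,7) = 1/58198140
Σ_t [0,4]: t=0:+1/17418240 t=1:−1/622080 t=2:+1/230400 t=3:−1/622080 t=4:+1/17418240 = 1/806400
(3j)²=2268/230945 [(7 4 7; 0 0 0)], sign=-1
Σ_t [4,4]: t=4:+1/17418240 = 1/17418240
(3j)²=175/12597 [(7 4 7; -4 4 0)], sign=-1
⇒ 4πI² = 53581500/193947611
I = (+1)√(53581500/193947611/(4π)) = 0.14827239

0.148272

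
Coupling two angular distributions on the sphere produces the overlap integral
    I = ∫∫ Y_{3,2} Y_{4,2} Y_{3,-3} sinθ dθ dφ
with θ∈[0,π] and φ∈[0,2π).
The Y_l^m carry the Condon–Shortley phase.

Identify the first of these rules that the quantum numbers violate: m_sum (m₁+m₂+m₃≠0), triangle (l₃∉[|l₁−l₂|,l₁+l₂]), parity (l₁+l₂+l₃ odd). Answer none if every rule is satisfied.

m_sum

azimuthal sum: 2 + 2 − 3 = 1  ✗
1 ≤ 3 ≤ 7 (triangle on l)
L = 3 + 4 + 3 = 10 (even)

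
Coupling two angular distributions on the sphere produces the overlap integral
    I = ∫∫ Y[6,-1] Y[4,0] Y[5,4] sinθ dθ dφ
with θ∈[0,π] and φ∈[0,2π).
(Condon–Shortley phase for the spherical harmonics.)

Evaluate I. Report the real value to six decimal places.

0.000000

Σmᵢ = 3 ≠ 0, so the φ-integral vanishes; I = 0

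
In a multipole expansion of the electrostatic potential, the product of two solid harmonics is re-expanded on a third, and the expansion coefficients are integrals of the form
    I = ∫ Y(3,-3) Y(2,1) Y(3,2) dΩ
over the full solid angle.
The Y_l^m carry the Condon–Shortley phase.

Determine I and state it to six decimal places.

Checks pass: Σm=0; 8 even; l₃=3∈[1,5].
(2·3+1)(2·2+1)(2·3+1) = 245
Δ: 2! 4! 2! / 9! → 1/3780
sum: t=0:+1/24 t=1:−1/4 t=2:+1/24 = -1/6
3j²(3 2 3; 0 0 0) = Δ·Π!·Σ² = 4/105  (sign +1)
sum: t=2:+1/48 = 1/48
3j²(3 2 3; -3 1 2) = Δ·Π!·Σ² = 5/84  (sign -1)
combine: 4πI² = 245·4/105·5/84 = 5/9
take √, sign -1: I = -0.21026104

-0.210261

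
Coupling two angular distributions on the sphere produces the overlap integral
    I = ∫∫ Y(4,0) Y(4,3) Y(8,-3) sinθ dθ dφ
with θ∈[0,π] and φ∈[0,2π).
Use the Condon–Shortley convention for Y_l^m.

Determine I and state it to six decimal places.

-0.136042

Checks pass: Σm=0; 16 even; l₃=8∈[0,8].
(2·4+1)(2·4+1)(2·8+1) = 1377
Δ: 0! 8! 8! / 17! → 1/218790
sum: t=0:+1/331776 = 1/331776
3j²(4 4 8; 0 0 0) = Δ·Π!·Σ² = 490/21879  (sign +1)
sum: t=0:+1/2903040 = 1/2903040
3j²(4 4 8; 0 3 -3) = Δ·Π!·Σ² = 5/663  (sign -1)
combine: 4πI² = 1377·490/21879·5/663 = 7350/31603
take √, sign -1: I = -0.13604249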